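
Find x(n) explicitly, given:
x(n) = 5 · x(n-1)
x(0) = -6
Pure geometric recurrence with ratio 5.
By induction x(n) = x(0) · (5)^n = - 6 \cdot 5^{n}.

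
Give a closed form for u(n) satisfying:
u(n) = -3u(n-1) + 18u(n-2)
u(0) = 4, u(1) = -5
Characteristic equation: x² + 3x - 18 = 0, which factors as (x - (-6))(x - (3)) = 0.
Roots r₁ = -6, r₂ = 3 (distinct).
General solution: u(n) = A·(-6)^n + B·(3)^n.
From u(0) = 4: A + B = 4.
From u(1) = -5: -6A + 3B = -5.
Solving: A = \frac{17}{9}, B = \frac{19}{9}.
So u(n) = \frac{17 \left(-6\right)^{n}}{9} + \frac{19 \cdot 3^{n}}{9}.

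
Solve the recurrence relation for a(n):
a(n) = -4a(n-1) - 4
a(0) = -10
First-order linear non-homogeneous.
Homogeneous solution: a_h(n) = A·(-4)^n.
Try constant particular solution a_p = K: K = -4K - 4 ⇒ K = - \frac{4}{5}.
General: a(n) = A·(-4)^n - \frac{4}{5}.
Apply a(0) = -10: A - \frac{4}{5} = -10 ⇒ A = - \frac{46}{5}.
So a(n) = - \frac{46 \left(-4\right)^{n}}{5} - \frac{4}{5}.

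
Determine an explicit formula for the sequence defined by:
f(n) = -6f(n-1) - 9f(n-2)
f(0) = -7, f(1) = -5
Characteristic equation: x² + 6x + 9 = 0, which is (x - (-3))².
Repeated root r = -3.
General solution: f(n) = (A + Bn)·(-3)^n.
From f(0) = -7: A = -7.
From f(1) = -5: (A + B)·(-3) = -5 ⇒ B = \frac{26}{3}.
So f(n) = \left(\frac{26 n}{3} - 7\right) \cdot (-3)^n.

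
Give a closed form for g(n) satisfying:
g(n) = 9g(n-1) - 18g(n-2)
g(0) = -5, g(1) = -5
Characteristic equation: x² - 9x + 18 = 0, which factors as (x - (3))(x - (6)) = 0.
Roots r₁ = 3, r₂ = 6 (distinct).
General solution: g(n) = A·(3)^n + B·(6)^n.
From g(0) = -5: A + B = -5.
From g(1) = -5: 3A + 6B = -5.
Solving: A = - \frac{25}{3}, B = \frac{10}{3}.
So g(n) = - \frac{25 \cdot 3^{n}}{3} + \frac{10 \cdot 6^{n}}{3}.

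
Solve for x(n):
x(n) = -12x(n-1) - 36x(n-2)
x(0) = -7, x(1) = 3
Characteristic equation: x² + 12x + 36 = 0, which is (x - (-6))².
Repeated root r = -6.
General solution: x(n) = (A + Bn)·(-6)^n.
From x(0) = -7: A = -7.
From x(1) = 3: (A + B)·(-6) = 3 ⇒ B = \frac{13}{2}.
So x(n) = \left(\frac{13 n}{2} - 7\right) \cdot (-6)^n.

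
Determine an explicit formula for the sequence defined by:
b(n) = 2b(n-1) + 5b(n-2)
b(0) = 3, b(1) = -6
Characteristic equation: x² - 2x - 5 = 0.
Discriminant Δ = (2)² + 4·(5) = 24.
Roots r₁,₂ = (2 ± √24)/2, so r₁ = 1 + \sqrt{6}, r₂ = 1 - \sqrt{6}.
General solution: b(n) = A·r₁^n + B·r₂^n.
From the initial conditions, A + B = 3 and r₁A + r₂B = -6.
Since r₁ - r₂ = √24: A = (-6 - (3)r₂)/√24 = \frac{3}{2} - \frac{3 \sqrt{6}}{4}, and B = 3 - A = \frac{3}{2} + \frac{3 \sqrt{6}}{4}.
So b(n) = \left(\frac{3}{2} - \frac{3 \sqrt{6}}{4}\right)\left(1 + \sqrt{6}\right)^n + \left(\frac{3}{2} + \frac{3 \sqrt{6}}{4}\right)\left(1 - \sqrt{6}\right)^n.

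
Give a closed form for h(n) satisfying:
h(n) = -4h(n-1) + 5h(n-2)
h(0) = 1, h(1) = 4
Characteristic equation: x² + 4x - 5 = 0, which factors as (x - (-5))(x - (1)) = 0.
Roots r₁ = -5, r₂ = 1 (distinct).
General solution: h(n) = A·(-5)^n + B·(1)^n.
From h(0) = 1: A + B = 1.
From h(1) = 4: -5A + B = 4.
Solving: A = - \frac{1}{2}, B = \frac{3}{2}.
So h(n) = \frac{3}{2} - \frac{\left(-5\right)^{n}}{2}.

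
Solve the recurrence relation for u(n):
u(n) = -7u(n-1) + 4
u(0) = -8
First-order linear non-homogeneous.
Homogeneous solution: u_h(n) = A·(-7)^n.
Try constant particular solution u_p = K: K = -7K + 4 ⇒ K = \frac{1}{2}.
General: u(n) = A·(-7)^n + \frac{1}{2}.
Apply u(0) = -8: A + \frac{1}{2} = -8 ⇒ A = - \frac{17}{2}.
So u(n) = \frac{1}{2} - \frac{17 \left(-7\right)^{n}}{2}.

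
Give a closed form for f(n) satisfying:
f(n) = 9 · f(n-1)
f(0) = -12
Pure geometric recurrence with ratio 9.
By induction f(n) = f(0) · (9)^n = - 12 \cdot 9^{n}.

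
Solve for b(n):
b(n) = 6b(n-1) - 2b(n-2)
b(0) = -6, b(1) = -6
Characteristic equation: x² - 6x + 2 = 0.
Discriminant Δ = (6)² + 4·(-2) = 28.
Roots r₁,₂ = (6 ± √28)/2, so r₁ = \sqrt{7} + 3, r₂ = 3 - \sqrt{7}.
General solution: b(n) = A·r₁^n + B·r₂^n.
From the initial conditions, A + B = -6 and r₁A + r₂B = -6.
Since r₁ - r₂ = √28: A = (-6 - (-6)r₂)/√28 = -3 + \frac{6 \sqrt{7}}{7}, and B = -6 - A = -3 - \frac{6 \sqrt{7}}{7}.
So b(n) = \left(-3 + \frac{6 \sqrt{7}}{7}\right)\left(\sqrt{7} + 3\right)^n + \left(-3 - \frac{6 \sqrt{7}}{7}\right)\left(3 - \sqrt{7}\right)^n.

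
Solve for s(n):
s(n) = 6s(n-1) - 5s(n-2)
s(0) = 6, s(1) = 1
Characteristic equation: x² - 6x + 5 = 0, which factors as (x - (1))(x - (5)) = 0.
Roots r₁ = 1, r₂ = 5 (distinct).
General solution: s(n) = A·(1)^n + B·(5)^n.
From s(0) = 6: A + B = 6.
From s(1) = 1: A + 5B = 1.
Solving: A = \frac{29}{4}, B = - \frac{5}{4}.
So s(n) = \frac{29}{4} - \frac{5 \cdot 5^{n}}{4}.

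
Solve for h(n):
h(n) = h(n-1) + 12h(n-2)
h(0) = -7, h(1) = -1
Characteristic equation: x² - x - 12 = 0, which factors as (x - (4))(x - (-3)) = 0.
Roots r₁ = 4, r₂ = -3 (distinct).
General solution: h(n) = A·(4)^n + B·(-3)^n.
From h(0) = -7: A + B = -7.
From h(1) = -1: 4A - 3B = -1.
Solving: A = - \frac{22}{7}, B = - \frac{27}{7}.
So h(n) = - \frac{27 \left(-3\right)^{n}}{7} - \frac{22 \cdot 4^{n}}{7}.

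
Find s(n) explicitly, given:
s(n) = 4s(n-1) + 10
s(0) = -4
First-order linear non-homogeneous.
Homogeneous solution: s_h(n) = A·(4)^n.
Try constant particular solution s_p = K: K = 4K + 10 ⇒ K = - \frac{10}{3}.
General: s(n) = A·(4)^n - \frac{10}{3}.
Apply s(0) = -4: A - \frac{10}{3} = -4 ⇒ A = - \frac{2}{3}.
So s(n) = - \frac{2 \cdot 4^{n}}{3} - \frac{10}{3}.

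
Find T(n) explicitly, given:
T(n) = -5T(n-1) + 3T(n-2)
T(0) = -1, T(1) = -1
Characteristic equation: x² + 5x - 3 = 0.
Discriminant Δ = (-5)² + 4·(3) = 37.
Roots r₁,₂ = (-5 ± √37)/2, so r₁ = - \frac{5}{2} + \frac{\sqrt{37}}{2}, r₂ = - \frac{\sqrt{37}}{2} - \frac{5}{2}.
General solution: T(n) = A·r₁^n + B·r₂^n.
From the initial conditions, A + B = -1 and r₁A + r₂B = -1.
Since r₁ - r₂ = √37: A = (-1 - (-1)r₂)/√37 = - \frac{7 \sqrt{37}}{74} - \frac{1}{2}, and B = -1 - A = - \frac{1}{2} + \frac{7 \sqrt{37}}{74}.
So T(n) = \left(- \frac{7 \sqrt{37}}{74} - \frac{1}{2}\right)\left(- \frac{5}{2} + \frac{\sqrt{37}}{2}\right)^n + \left(- \frac{1}{2} + \frac{7 \sqrt{37}}{74}\right)\left(- \frac{\sqrt{37}}{2} - \frac{5}{2}\right)^n.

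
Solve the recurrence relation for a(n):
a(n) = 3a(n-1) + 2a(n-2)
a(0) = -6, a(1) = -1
Characteristic equation: x² - 3x - 2 = 0.
Discriminant Δ = (3)² + 4·(2) = 17.
Roots r₁,₂ = (3 ± √17)/2, so r₁ = \frac{3}{2} + \frac{\sqrt{17}}{2}, r₂ = \frac{3}{2} - \frac{\sqrt{17}}{2}.
General solution: a(n) = A·r₁^n + B·r₂^n.
From the initial conditions, A + B = -6 and r₁A + r₂B = -1.
Since r₁ - r₂ = √17: A = (-1 - (-6)r₂)/√17 = -3 + \frac{8 \sqrt{17}}{17}, and B = -6 - A = -3 - \frac{8 \sqrt{17}}{17}.
So a(n) = \left(-3 + \frac{8 \sqrt{17}}{17}\right)\left(\frac{3}{2} + \frac{\sqrt{17}}{2}\right)^n + \left(-3 - \frac{8 \sqrt{17}}{17}\right)\left(\frac{3}{2} - \frac{\sqrt{17}}{2}\right)^n.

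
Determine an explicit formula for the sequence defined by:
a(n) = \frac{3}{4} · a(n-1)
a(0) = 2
Pure geometric recurrence with ratio \frac{3}{4}.
By induction a(n) = a(0) · (\frac{3}{4})^n = 2 \left(\frac{3}{4}\right)^{n}.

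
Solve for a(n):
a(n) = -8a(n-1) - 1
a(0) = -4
First-order linear non-homogeneous.
Homogeneous solution: a_h(n) = A·(-8)^n.
Try constant particular solution a_p = K: K = -8K - 1 ⇒ K = - \frac{1}{9}.
General: a(n) = A·(-8)^n - \frac{1}{9}.
Apply a(0) = -4: A - \frac{1}{9} = -4 ⇒ A = - \frac{35}{9}.
So a(n) = - \frac{35 \left(-8\right)^{n}}{9} - \frac{1}{9}.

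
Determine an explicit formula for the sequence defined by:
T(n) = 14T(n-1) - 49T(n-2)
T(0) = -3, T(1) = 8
Characteristic equation: x² - 14x + 49 = 0, which is (x - (7))².
Repeated root r = 7.
General solution: T(n) = (A + Bn)·(7)^n.
From T(0) = -3: A = -3.
From T(1) = 8: (A + B)·(7) = 8 ⇒ B = \frac{29}{7}.
So T(n) = \left(\frac{29 n}{7} - 3\right) \cdot (7)^n.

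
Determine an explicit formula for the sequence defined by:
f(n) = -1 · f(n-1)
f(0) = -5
Pure geometric recurrence with ratio -1.
By induction f(n) = f(0) · (-1)^n = - 5 \left(-1\right)^{n}.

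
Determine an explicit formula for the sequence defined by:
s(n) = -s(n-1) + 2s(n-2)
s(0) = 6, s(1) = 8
Characteristic equation: x² + x - 2 = 0, which factors as (x - (-2))(x - (1)) = 0.
Roots r₁ = -2, r₂ = 1 (distinct).
General solution: s(n) = A·(-2)^n + B·(1)^n.
From s(0) = 6: A + B = 6.
From s(1) = 8: -2A + B = 8.
Solving: A = - \frac{2}{3}, B = \frac{20}{3}.
So s(n) = \frac{20}{3} - \frac{2 \left(-2\right)^{n}}{3}.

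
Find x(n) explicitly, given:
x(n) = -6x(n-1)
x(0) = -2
This is a homogeneous first-order recurrence with ratio -6.
By induction x(n) = x(0) · (-6)^n = - 2 \left(-6\right)^{n}.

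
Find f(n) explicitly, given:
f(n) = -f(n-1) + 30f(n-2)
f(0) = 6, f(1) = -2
Characteristic equation: x² + x - 30 = 0, which factors as (x - (5))(x - (-6)) = 0.
Roots r₁ = 5, r₂ = -6 (distinct).
General solution: f(n) = A·(5)^n + B·(-6)^n.
From f(0) = 6: A + B = 6.
From f(1) = -2: 5A - 6B = -2.
Solving: A = \frac{34}{11}, B = \frac{32}{11}.
So f(n) = \frac{32 \left(-6\right)^{n}}{11} + \frac{34 \cdot 5^{n}}{11}.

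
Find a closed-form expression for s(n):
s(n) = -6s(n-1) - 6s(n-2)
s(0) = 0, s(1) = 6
Characteristic equation: x² + 6x + 6 = 0.
Discriminant Δ = (-6)² + 4·(-6) = 12.
Roots r₁,₂ = (-6 ± √12)/2, so r₁ = -3 + \sqrt{3}, r₂ = -3 - \sqrt{3}.
General solution: s(n) = A·r₁^n + B·r₂^n.
From the initial conditions, A + B = 0 and r₁A + r₂B = 6.
Since r₁ - r₂ = √12: A = (6 - (0)r₂)/√12 = \sqrt{3}, and B = 0 - A = - \sqrt{3}.
So s(n) = \left(\sqrt{3}\right)\left(-3 + \sqrt{3}\right)^n + \left(- \sqrt{3}\right)\left(-3 - \sqrt{3}\right)^n.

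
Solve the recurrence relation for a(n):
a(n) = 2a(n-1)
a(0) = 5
This is a homogeneous first-order recurrence with ratio 2.
By induction a(n) = a(0) · (2)^n = 5 \cdot 2^{n}.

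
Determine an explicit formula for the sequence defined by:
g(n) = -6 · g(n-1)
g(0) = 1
Pure geometric recurrence with ratio -6.
By induction g(n) = g(0) · (-6)^n = \left(-6\right)^{n}.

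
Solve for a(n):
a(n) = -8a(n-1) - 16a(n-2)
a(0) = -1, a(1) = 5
Characteristic equation: x² + 8x + 16 = 0, which is (x - (-4))².
Repeated root r = -4.
General solution: a(n) = (A + Bn)·(-4)^n.
From a(0) = -1: A = -1.
From a(1) = 5: (A + B)·(-4) = 5 ⇒ B = - \frac{1}{4}.
So a(n) = \left(- \frac{n}{4} - 1\right) \cdot (-4)^n.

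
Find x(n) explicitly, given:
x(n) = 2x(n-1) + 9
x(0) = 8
First-order linear non-homogeneous.
Homogeneous solution: x_h(n) = A·(2)^n.
Try constant particular solution x_p = K: K = 2K + 9 ⇒ K = -9.
General: x(n) = A·(2)^n - 9.
Apply x(0) = 8: A - 9 = 8 ⇒ A = 17.
So x(n) = 17 \cdot 2^{n} - 9.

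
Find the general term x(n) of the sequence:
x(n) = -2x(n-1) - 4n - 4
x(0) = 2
First-order linear with linear forcing.
Homogeneous solution: x_h(n) = A·(-2)^n.
Try particular x_p(n) = pn + q. Substituting:
  pn + q = -2(p(n-1) + q) - 4n - 4.
Matching the n-coefficient: p = -2p - 4 ⇒ p = - \frac{4}{3}.
Matching constants: q = 2p - 2q - 4 ⇒ q = - \frac{20}{9}.
General: x(n) = A·(-2)^n - \frac{4 n}{3} - \frac{20}{9}.
Apply x(0) = 2: A - \frac{20}{9} = 2 ⇒ A = \frac{38}{9}.
So x(n) = \frac{38 \left(-2\right)^{n}}{9} - \frac{4 n}{3} - \frac{20}{9}.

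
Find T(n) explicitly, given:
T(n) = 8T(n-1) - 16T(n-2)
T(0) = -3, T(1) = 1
Characteristic equation: x² - 8x + 16 = 0, which is (x - (4))².
Repeated root r = 4.
General solution: T(n) = (A + Bn)·(4)^n.
From T(0) = -3: A = -3.
From T(1) = 1: (A + B)·(4) = 1 ⇒ B = \frac{13}{4}.
So T(n) = \left(\frac{13 n}{4} - 3\right) \cdot (4)^n.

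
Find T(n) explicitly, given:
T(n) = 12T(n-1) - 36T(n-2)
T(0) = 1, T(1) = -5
Characteristic equation: x² - 12x + 36 = 0, which is (x - (6))².
Repeated root r = 6.
General solution: T(n) = (A + Bn)·(6)^n.
From T(0) = 1: A = 1.
From T(1) = -5: (A + B)·(6) = -5 ⇒ B = - \frac{11}{6}.
So T(n) = \left(1 - \frac{11 n}{6}\right) \cdot (6)^n.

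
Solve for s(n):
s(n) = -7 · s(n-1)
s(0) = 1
Pure geometric recurrence with ratio -7.
By induction s(n) = s(0) · (-7)^n = \left(-7\right)^{n}.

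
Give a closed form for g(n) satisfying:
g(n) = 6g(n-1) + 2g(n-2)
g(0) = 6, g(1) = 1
Characteristic equation: x² - 6x - 2 = 0.
Discriminant Δ = (6)² + 4·(2) = 44.
Roots r₁,₂ = (6 ± √44)/2, so r₁ = 3 + \sqrt{11}, r₂ = 3 - \sqrt{11}.
General solution: g(n) = A·r₁^n + B·r₂^n.
From the initial conditions, A + B = 6 and r₁A + r₂B = 1.
Since r₁ - r₂ = √44: A = (1 - (6)r₂)/√44 = 3 - \frac{17 \sqrt{11}}{22}, and B = 6 - A = \frac{17 \sqrt{11}}{22} + 3.
So g(n) = \left(3 - \frac{17 \sqrt{11}}{22}\right)\left(3 + \sqrt{11}\right)^n + \left(\frac{17 \sqrt{11}}{22} + 3\right)\left(3 - \sqrt{11}\right)^n.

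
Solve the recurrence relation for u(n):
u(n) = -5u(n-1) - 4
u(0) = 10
First-order linear non-homogeneous.
Homogeneous solution: u_h(n) = A·(-5)^n.
Try constant particular solution u_p = K: K = -5K - 4 ⇒ K = - \frac{2}{3}.
General: u(n) = A·(-5)^n - \frac{2}{3}.
Apply u(0) = 10: A - \frac{2}{3} = 10 ⇒ A = \frac{32}{3}.
So u(n) = \frac{32 \left(-5\right)^{n}}{3} - \frac{2}{3}.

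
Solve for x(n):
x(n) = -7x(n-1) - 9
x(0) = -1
First-order linear non-homogeneous.
Homogeneous solution: x_h(n) = A·(-7)^n.
Try constant particular solution x_p = K: K = -7K - 9 ⇒ K = - \frac{9}{8}.
General: x(n) = A·(-7)^n - \frac{9}{8}.
Apply x(0) = -1: A - \frac{9}{8} = -1 ⇒ A = \frac{1}{8}.
So x(n) = \frac{\left(-7\right)^{n}}{8} - \frac{9}{8}.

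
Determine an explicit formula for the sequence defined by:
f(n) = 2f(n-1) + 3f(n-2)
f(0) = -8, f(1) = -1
Characteristic equation: x² - 2x - 3 = 0, which factors as (x - (-1))(x - (3)) = 0.
Roots r₁ = -1, r₂ = 3 (distinct).
General solution: f(n) = A·(-1)^n + B·(3)^n.
From f(0) = -8: A + B = -8.
From f(1) = -1: -A + 3B = -1.
Solving: A = - \frac{23}{4}, B = - \frac{9}{4}.
So f(n) = - \frac{23 \left(-1\right)^{n}}{4} - \frac{9 \cdot 3^{n}}{4}.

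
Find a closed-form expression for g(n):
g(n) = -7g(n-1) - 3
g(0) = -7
First-order linear non-homogeneous.
Homogeneous solution: g_h(n) = A·(-7)^n.
Try constant particular solution g_p = K: K = -7K - 3 ⇒ K = - \frac{3}{8}.
General: g(n) = A·(-7)^n - \frac{3}{8}.
Apply g(0) = -7: A - \frac{3}{8} = -7 ⇒ A = - \frac{53}{8}.
So g(n) = - \frac{53 \left(-7\right)^{n}}{8} - \frac{3}{8}.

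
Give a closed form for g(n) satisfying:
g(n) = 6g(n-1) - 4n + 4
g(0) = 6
First-order linear with linear forcing.
Homogeneous solution: g_h(n) = A·(6)^n.
Try particular g_p(n) = pn + q. Substituting:
  pn + q = 6(p(n-1) + q) - 4n + 4.
Matching the n-coefficient: p = 6p - 4 ⇒ p = \frac{4}{5}.
Matching constants: q = -6p + 6q + 4 ⇒ q = \frac{4}{25}.
General: g(n) = A·(6)^n + \frac{4 n}{5} + \frac{4}{25}.
Apply g(0) = 6: A + \frac{4}{25} = 6 ⇒ A = \frac{146}{25}.
So g(n) = \frac{146 \cdot 6^{n}}{25} + \frac{4 n}{5} + \frac{4}{25}.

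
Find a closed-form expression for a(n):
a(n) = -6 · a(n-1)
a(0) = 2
Pure geometric recurrence with ratio -6.
By induction a(n) = a(0) · (-6)^n = 2 \left(-6\right)^{n}.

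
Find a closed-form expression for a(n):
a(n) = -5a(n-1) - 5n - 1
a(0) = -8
First-order linear with linear forcing.
Homogeneous solution: a_h(n) = A·(-5)^n.
Try particular a_p(n) = pn + q. Substituting:
  pn + q = -5(p(n-1) + q) - 5n - 1.
Matching the n-coefficient: p = -5p - 5 ⇒ p = - \frac{5}{6}.
Matching constants: q = 5p - 5q - 1 ⇒ q = - \frac{31}{36}.
General: a(n) = A·(-5)^n - \frac{5 n}{6} - \frac{31}{36}.
Apply a(0) = -8: A - \frac{31}{36} = -8 ⇒ A = - \frac{257}{36}.
So a(n) = - \frac{257 \left(-5\right)^{n}}{36} - \frac{5 n}{6} - \frac{31}{36}.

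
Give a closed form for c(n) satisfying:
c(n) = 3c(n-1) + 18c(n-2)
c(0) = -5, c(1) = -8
Characteristic equation: x² - 3x - 18 = 0, which factors as (x - (-3))(x - (6)) = 0.
Roots r₁ = -3, r₂ = 6 (distinct).
General solution: c(n) = A·(-3)^n + B·(6)^n.
From c(0) = -5: A + B = -5.
From c(1) = -8: -3A + 6B = -8.
Solving: A = - \frac{22}{9}, B = - \frac{23}{9}.
So c(n) = - \frac{22 \left(-3\right)^{n}}{9} - \frac{23 \cdot 6^{n}}{9}.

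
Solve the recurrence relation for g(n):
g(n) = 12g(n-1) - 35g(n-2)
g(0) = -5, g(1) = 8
Characteristic equation: x² - 12x + 35 = 0, which factors as (x - (5))(x - (7)) = 0.
Roots r₁ = 5, r₂ = 7 (distinct).
General solution: g(n) = A·(5)^n + B·(7)^n.
From g(0) = -5: A + B = -5.
From g(1) = 8: 5A + 7B = 8.
Solving: A = - \frac{43}{2}, B = \frac{33}{2}.
So g(n) = - \frac{43 \cdot 5^{n}}{2} + \frac{33 \cdot 7^{n}}{2}.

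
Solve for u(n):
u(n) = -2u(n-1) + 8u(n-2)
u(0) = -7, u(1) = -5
Characteristic equation: x² + 2x - 8 = 0, which factors as (x - (-4))(x - (2)) = 0.
Roots r₁ = -4, r₂ = 2 (distinct).
General solution: u(n) = A·(-4)^n + B·(2)^n.
From u(0) = -7: A + B = -7.
From u(1) = -5: -4A + 2B = -5.
Solving: A = - \frac{3}{2}, B = - \frac{11}{2}.
So u(n) = - \frac{3 \left(-4\right)^{n}}{2} - \frac{11 \cdot 2^{n}}{2}.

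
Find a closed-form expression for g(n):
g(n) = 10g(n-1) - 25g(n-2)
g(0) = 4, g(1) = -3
Characteristic equation: x² - 10x + 25 = 0, which is (x - (5))².
Repeated root r = 5.
General solution: g(n) = (A + Bn)·(5)^n.
From g(0) = 4: A = 4.
From g(1) = -3: (A + B)·(5) = -3 ⇒ B = - \frac{23}{5}.
So g(n) = \left(4 - \frac{23 n}{5}\right) \cdot (5)^n.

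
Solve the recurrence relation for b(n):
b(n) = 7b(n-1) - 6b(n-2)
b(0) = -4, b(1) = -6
Characteristic equation: x² - 7x + 6 = 0, which factors as (x - (6))(x - (1)) = 0.
Roots r₁ = 6, r₂ = 1 (distinct).
General solution: b(n) = A·(6)^n + B·(1)^n.
From b(0) = -4: A + B = -4.
From b(1) = -6: 6A + B = -6.
Solving: A = - \frac{2}{5}, B = - \frac{18}{5}.
So b(n) = - \frac{2 \cdot 6^{n}}{5} - \frac{18}{5}.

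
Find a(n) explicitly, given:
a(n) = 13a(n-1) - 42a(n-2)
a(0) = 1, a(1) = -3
Characteristic equation: x² - 13x + 42 = 0, which factors as (x - (7))(x - (6)) = 0.
Roots r₁ = 7, r₂ = 6 (distinct).
General solution: a(n) = A·(7)^n + B·(6)^n.
From a(0) = 1: A + B = 1.
From a(1) = -3: 7A + 6B = -3.
Solving: A = -9, B = 10.
So a(n) = 10 \cdot 6^{n} - 9 \cdot 7^{n}.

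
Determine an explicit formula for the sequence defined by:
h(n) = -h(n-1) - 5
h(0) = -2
First-order linear non-homogeneous.
Homogeneous solution: h_h(n) = A·(-1)^n.
Try constant particular solution h_p = K: K = -K - 5 ⇒ K = - \frac{5}{2}.
General: h(n) = A·(-1)^n - \frac{5}{2}.
Apply h(0) = -2: A - \frac{5}{2} = -2 ⇒ A = \frac{1}{2}.
So h(n) = \frac{\left(-1\right)^{n}}{2} - \frac{5}{2}.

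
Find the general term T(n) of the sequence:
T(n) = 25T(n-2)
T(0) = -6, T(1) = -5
Characteristic equation: x² - 25 = 0, which factors as (x - (5))(x - (-5)) = 0.
Roots r₁ = 5, r₂ = -5 (distinct).
General solution: T(n) = A·(5)^n + B·(-5)^n.
From T(0) = -6: A + B = -6.
From T(1) = -5: 5A - 5B = -5.
Solving: A = - \frac{7}{2}, B = - \frac{5}{2}.
So T(n) = - \frac{5 \left(-5\right)^{n}}{2} - \frac{7 \cdot 5^{n}}{2}.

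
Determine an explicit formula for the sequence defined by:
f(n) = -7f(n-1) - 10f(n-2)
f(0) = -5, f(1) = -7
Characteristic equation: x² + 7x + 10 = 0, which factors as (x - (-5))(x - (-2)) = 0.
Roots r₁ = -5, r₂ = -2 (distinct).
General solution: f(n) = A·(-5)^n + B·(-2)^n.
From f(0) = -5: A + B = -5.
From f(1) = -7: -5A - 2B = -7.
Solving: A = \frac{17}{3}, B = - \frac{32}{3}.
So f(n) = - \frac{32 \left(-2\right)^{n}}{3} + \frac{17 \left(-5\right)^{n}}{3}.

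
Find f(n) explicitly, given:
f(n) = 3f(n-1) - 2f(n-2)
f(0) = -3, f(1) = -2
Characteristic equation: x² - 3x + 2 = 0, which factors as (x - (2))(x - (1)) = 0.
Roots r₁ = 2, r₂ = 1 (distinct).
General solution: f(n) = A·(2)^n + B·(1)^n.
From f(0) = -3: A + B = -3.
From f(1) = -2: 2A + B = -2.
Solving: A = 1, B = -4.
So f(n) = 2^{n} - 4.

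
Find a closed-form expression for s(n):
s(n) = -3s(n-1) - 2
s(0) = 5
First-order linear non-homogeneous.
Homogeneous solution: s_h(n) = A·(-3)^n.
Try constant particular solution s_p = K: K = -3K - 2 ⇒ K = - \frac{1}{2}.
General: s(n) = A·(-3)^n - \frac{1}{2}.
Apply s(0) = 5: A - \frac{1}{2} = 5 ⇒ A = \frac{11}{2}.
So s(n) = \frac{11 \left(-3\right)^{n}}{2} - \frac{1}{2}.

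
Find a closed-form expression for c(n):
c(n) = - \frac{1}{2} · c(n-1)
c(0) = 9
Pure geometric recurrence with ratio - \frac{1}{2}.
By induction c(n) = c(0) · (- \frac{1}{2})^n = 9 \left(- \frac{1}{2}\right)^{n}.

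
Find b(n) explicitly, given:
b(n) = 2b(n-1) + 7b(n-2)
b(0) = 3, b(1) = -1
Characteristic equation: x² - 2x - 7 = 0.
Discriminant Δ = (2)² + 4·(7) = 32.
Roots r₁,₂ = (2 ± √32)/2, so r₁ = 1 + 2 \sqrt{2}, r₂ = 1 - 2 \sqrt{2}.
General solution: b(n) = A·r₁^n + B·r₂^n.
From the initial conditions, A + B = 3 and r₁A + r₂B = -1.
Since r₁ - r₂ = √32: A = (-1 - (3)r₂)/√32 = \frac{3}{2} - \frac{\sqrt{2}}{2}, and B = 3 - A = \frac{\sqrt{2}}{2} + \frac{3}{2}.
So b(n) = \left(\frac{3}{2} - \frac{\sqrt{2}}{2}\right)\left(1 + 2 \sqrt{2}\right)^n + \left(\frac{\sqrt{2}}{2} + \frac{3}{2}\right)\left(1 - 2 \sqrt{2}\right)^n.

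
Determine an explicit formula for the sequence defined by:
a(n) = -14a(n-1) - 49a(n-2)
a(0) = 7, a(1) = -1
Characteristic equation: x² + 14x + 49 = 0, which is (x - (-7))².
Repeated root r = -7.
General solution: a(n) = (A + Bn)·(-7)^n.
From a(0) = 7: A = 7.
From a(1) = -1: (A + B)·(-7) = -1 ⇒ B = - \frac{48}{7}.
So a(n) = \left(7 - \frac{48 n}{7}\right) \cdot (-7)^n.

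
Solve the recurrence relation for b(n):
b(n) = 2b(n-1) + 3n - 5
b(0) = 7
First-order linear with linear forcing.
Homogeneous solution: b_h(n) = A·(2)^n.
Try particular b_p(n) = pn + q. Substituting:
  pn + q = 2(p(n-1) + q) + 3n - 5.
Matching the n-coefficient: p = 2p + 3 ⇒ p = -3.
Matching constants: q = -2p + 2q - 5 ⇒ q = -1.
General: b(n) = A·(2)^n - 3 n - 1.
Apply b(0) = 7: A - 1 = 7 ⇒ A = 8.
So b(n) = 8 \cdot 2^{n} - 3 n - 1.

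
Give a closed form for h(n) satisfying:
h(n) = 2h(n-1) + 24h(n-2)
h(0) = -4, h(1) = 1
Characteristic equation: x² - 2x - 24 = 0, which factors as (x - (6))(x - (-4)) = 0.
Roots r₁ = 6, r₂ = -4 (distinct).
General solution: h(n) = A·(6)^n + B·(-4)^n.
From h(0) = -4: A + B = -4.
From h(1) = 1: 6A - 4B = 1.
Solving: A = - \frac{3}{2}, B = - \frac{5}{2}.
So h(n) = - \frac{5 \left(-4\right)^{n}}{2} - \frac{3 \cdot 6^{n}}{2}.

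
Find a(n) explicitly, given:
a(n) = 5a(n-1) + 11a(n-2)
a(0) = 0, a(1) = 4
Characteristic equation: x² - 5x - 11 = 0.
Discriminant Δ = (5)² + 4·(11) = 69.
Roots r₁,₂ = (5 ± √69)/2, so r₁ = \frac{5}{2} + \frac{\sqrt{69}}{2}, r₂ = \frac{5}{2} - \frac{\sqrt{69}}{2}.
General solution: a(n) = A·r₁^n + B·r₂^n.
From the initial conditions, A + B = 0 and r₁A + r₂B = 4.
Since r₁ - r₂ = √69: A = (4 - (0)r₂)/√69 = \frac{4 \sqrt{69}}{69}, and B = 0 - A = - \frac{4 \sqrt{69}}{69}.
So a(n) = \left(\frac{4 \sqrt{69}}{69}\right)\left(\frac{5}{2} + \frac{\sqrt{69}}{2}\right)^n + \left(- \frac{4 \sqrt{69}}{69}\right)\left(\frac{5}{2} - \frac{\sqrt{69}}{2}\right)^n.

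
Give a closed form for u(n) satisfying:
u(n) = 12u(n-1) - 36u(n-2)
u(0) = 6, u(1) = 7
Characteristic equation: x² - 12x + 36 = 0, which is (x - (6))².
Repeated root r = 6.
General solution: u(n) = (A + Bn)·(6)^n.
From u(0) = 6: A = 6.
From u(1) = 7: (A + B)·(6) = 7 ⇒ B = - \frac{29}{6}.
So u(n) = \left(6 - \frac{29 n}{6}\right) \cdot (6)^n.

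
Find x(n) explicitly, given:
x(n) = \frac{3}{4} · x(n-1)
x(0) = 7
Pure geometric recurrence with ratio \frac{3}{4}.
By induction x(n) = x(0) · (\frac{3}{4})^n = 7 \left(\frac{3}{4}\right)^{n}.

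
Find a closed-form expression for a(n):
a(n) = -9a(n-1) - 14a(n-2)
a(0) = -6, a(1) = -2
Characteristic equation: x² + 9x + 14 = 0, which factors as (x - (-7))(x - (-2)) = 0.
Roots r₁ = -7, r₂ = -2 (distinct).
General solution: a(n) = A·(-7)^n + B·(-2)^n.
From a(0) = -6: A + B = -6.
From a(1) = -2: -7A - 2B = -2.
Solving: A = \frac{14}{5}, B = - \frac{44}{5}.
So a(n) = - \frac{44 \left(-2\right)^{n}}{5} + \frac{14 \left(-7\right)^{n}}{5}.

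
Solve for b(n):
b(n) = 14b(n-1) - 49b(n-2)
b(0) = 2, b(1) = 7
Characteristic equation: x² - 14x + 49 = 0, which is (x - (7))².
Repeated root r = 7.
General solution: b(n) = (A + Bn)·(7)^n.
From b(0) = 2: A = 2.
From b(1) = 7: (A + B)·(7) = 7 ⇒ B = -1.
So b(n) = \left(2 - n\right) \cdot (7)^n.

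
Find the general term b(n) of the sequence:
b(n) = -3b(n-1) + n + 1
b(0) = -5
First-order linear with linear forcing.
Homogeneous solution: b_h(n) = A·(-3)^n.
Try particular b_p(n) = pn + q. Substituting:
  pn + q = -3(p(n-1) + q) + n + 1.
Matching the n-coefficient: p = -3p + 1 ⇒ p = \frac{1}{4}.
Matching constants: q = 3p - 3q + 1 ⇒ q = \frac{7}{16}.
General: b(n) = A·(-3)^n + \frac{n}{4} + \frac{7}{16}.
Apply b(0) = -5: A + \frac{7}{16} = -5 ⇒ A = - \frac{87}{16}.
So b(n) = - \frac{87 \left(-3\right)^{n}}{16} + \frac{n}{4} + \frac{7}{16}.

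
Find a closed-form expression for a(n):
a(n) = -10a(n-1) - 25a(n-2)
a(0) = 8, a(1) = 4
Characteristic equation: x² + 10x + 25 = 0, which is (x - (-5))².
Repeated root r = -5.
General solution: a(n) = (A + Bn)·(-5)^n.
From a(0) = 8: A = 8.
From a(1) = 4: (A + B)·(-5) = 4 ⇒ B = - \frac{44}{5}.
So a(n) = \left(8 - \frac{44 n}{5}\right) \cdot (-5)^n.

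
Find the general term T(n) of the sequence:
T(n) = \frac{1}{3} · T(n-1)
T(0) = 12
Pure geometric recurrence with ratio \frac{1}{3}.
By induction T(n) = T(0) · (\frac{1}{3})^n = 12 \cdot 3^{- n}.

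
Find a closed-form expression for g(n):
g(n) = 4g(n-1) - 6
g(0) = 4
First-order linear non-homogeneous.
Homogeneous solution: g_h(n) = A·(4)^n.
Try constant particular solution g_p = K: K = 4K - 6 ⇒ K = 2.
General: g(n) = A·(4)^n + 2.
Apply g(0) = 4: A + 2 = 4 ⇒ A = 2.
So g(n) = 2 \cdot 4^{n} + 2.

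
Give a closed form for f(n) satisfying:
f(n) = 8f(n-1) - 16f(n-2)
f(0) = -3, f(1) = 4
Characteristic equation: x² - 8x + 16 = 0, which is (x - (4))².
Repeated root r = 4.
General solution: f(n) = (A + Bn)·(4)^n.
From f(0) = -3: A = -3.
From f(1) = 4: (A + B)·(4) = 4 ⇒ B = 4.
So f(n) = \left(4 n - 3\right) \cdot (4)^n.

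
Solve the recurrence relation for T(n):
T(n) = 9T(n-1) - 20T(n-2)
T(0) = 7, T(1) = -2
Characteristic equation: x² - 9x + 20 = 0, which factors as (x - (5))(x - (4)) = 0.
Roots r₁ = 5, r₂ = 4 (distinct).
General solution: T(n) = A·(5)^n + B·(4)^n.
From T(0) = 7: A + B = 7.
From T(1) = -2: 5A + 4B = -2.
Solving: A = -30, B = 37.
So T(n) = 37 \cdot 4^{n} - 30 \cdot 5^{n}.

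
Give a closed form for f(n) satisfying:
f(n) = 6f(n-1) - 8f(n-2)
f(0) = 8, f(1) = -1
Characteristic equation: x² - 6x + 8 = 0, which factors as (x - (2))(x - (4)) = 0.
Roots r₁ = 2, r₂ = 4 (distinct).
General solution: f(n) = A·(2)^n + B·(4)^n.
From f(0) = 8: A + B = 8.
From f(1) = -1: 2A + 4B = -1.
Solving: A = \frac{33}{2}, B = - \frac{17}{2}.
So f(n) = \frac{33 \cdot 2^{n}}{2} - \frac{17 \cdot 4^{n}}{2}.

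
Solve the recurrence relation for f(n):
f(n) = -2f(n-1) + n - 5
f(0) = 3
First-order linear with linear forcing.
Homogeneous solution: f_h(n) = A·(-2)^n.
Try particular f_p(n) = pn + q. Substituting:
  pn + q = -2(p(n-1) + q) + n - 5.
Matching the n-coefficient: p = -2p + 1 ⇒ p = \frac{1}{3}.
Matching constants: q = 2p - 2q - 5 ⇒ q = - \frac{13}{9}.
General: f(n) = A·(-2)^n + \frac{n}{3} - \frac{13}{9}.
Apply f(0) = 3: A - \frac{13}{9} = 3 ⇒ A = \frac{40}{9}.
So f(n) = \frac{40 \left(-2\right)^{n}}{9} + \frac{n}{3} - \frac{13}{9}.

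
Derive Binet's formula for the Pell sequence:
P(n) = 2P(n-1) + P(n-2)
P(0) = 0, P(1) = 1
This is the Pell sequence.
Characteristic equation: x² - 2x - 1 = 0; roots r₁ = 1 + \sqrt{2}, r₂ = 1 - \sqrt{2}.
General: P(n) = A·r₁^n + B·r₂^n. Solving with P(0)=0, P(1)=1 gives A = \frac{\sqrt{2}}{4}, B = - \frac{\sqrt{2}}{4}.
So P(n) = \frac{\sqrt{2} \left(- \left(1 - \sqrt{2}\right)^{n} + \left(1 + \sqrt{2}\right)^{n}\right)}{4}.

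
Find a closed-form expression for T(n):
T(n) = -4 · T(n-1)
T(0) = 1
Pure geometric recurrence with ratio -4.
By induction T(n) = T(0) · (-4)^n = \left(-4\right)^{n}.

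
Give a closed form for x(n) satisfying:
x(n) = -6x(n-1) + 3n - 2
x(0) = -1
First-order linear with linear forcing.
Homogeneous solution: x_h(n) = A·(-6)^n.
Try particular x_p(n) = pn + q. Substituting:
  pn + q = -6(p(n-1) + q) + 3n - 2.
Matching the n-coefficient: p = -6p + 3 ⇒ p = \frac{3}{7}.
Matching constants: q = 6p - 6q - 2 ⇒ q = \frac{4}{49}.
General: x(n) = A·(-6)^n + \frac{3 n}{7} + \frac{4}{49}.
Apply x(0) = -1: A + \frac{4}{49} = -1 ⇒ A = - \frac{53}{49}.
So x(n) = - \frac{53 \left(-6\right)^{n}}{49} + \frac{3 n}{7} + \frac{4}{49}.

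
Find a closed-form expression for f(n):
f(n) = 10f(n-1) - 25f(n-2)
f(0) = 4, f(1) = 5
Characteristic equation: x² - 10x + 25 = 0, which is (x - (5))².
Repeated root r = 5.
General solution: f(n) = (A + Bn)·(5)^n.
From f(0) = 4: A = 4.
From f(1) = 5: (A + B)·(5) = 5 ⇒ B = -3.
So f(n) = \left(4 - 3 n\right) \cdot (5)^n.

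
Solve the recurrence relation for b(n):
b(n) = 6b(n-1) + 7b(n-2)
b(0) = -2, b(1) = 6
Characteristic equation: x² - 6x - 7 = 0, which factors as (x - (-1))(x - (7)) = 0.
Roots r₁ = -1, r₂ = 7 (distinct).
General solution: b(n) = A·(-1)^n + B·(7)^n.
From b(0) = -2: A + B = -2.
From b(1) = 6: -A + 7B = 6.
Solving: A = - \frac{5}{2}, B = \frac{1}{2}.
So b(n) = - \frac{5 \left(-1\right)^{n}}{2} + \frac{7^{n}}{2}.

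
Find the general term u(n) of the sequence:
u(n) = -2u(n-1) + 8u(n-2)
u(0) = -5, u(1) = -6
Characteristic equation: x² + 2x - 8 = 0, which factors as (x - (2))(x - (-4)) = 0.
Roots r₁ = 2, r₂ = -4 (distinct).
General solution: u(n) = A·(2)^n + B·(-4)^n.
From u(0) = -5: A + B = -5.
From u(1) = -6: 2A - 4B = -6.
Solving: A = - \frac{13}{3}, B = - \frac{2}{3}.
So u(n) = - \frac{2 \left(-4\right)^{n}}{3} - \frac{13 \cdot 2^{n}}{3}.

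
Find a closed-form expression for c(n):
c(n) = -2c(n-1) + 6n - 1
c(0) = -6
First-order linear with linear forcing.
Homogeneous solution: c_h(n) = A·(-2)^n.
Try particular c_p(n) = pn + q. Substituting:
  pn + q = -2(p(n-1) + q) + 6n - 1.
Matching the n-coefficient: p = -2p + 6 ⇒ p = 2.
Matching constants: q = 2p - 2q - 1 ⇒ q = 1.
General: c(n) = A·(-2)^n + 2 n + 1.
Apply c(0) = -6: A + 1 = -6 ⇒ A = -7.
So c(n) = - 7 \left(-2\right)^{n} + 2 n + 1.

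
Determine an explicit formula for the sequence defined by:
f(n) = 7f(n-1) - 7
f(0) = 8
First-order linear non-homogeneous.
Homogeneous solution: f_h(n) = A·(7)^n.
Try constant particular solution f_p = K: K = 7K - 7 ⇒ K = \frac{7}{6}.
General: f(n) = A·(7)^n + \frac{7}{6}.
Apply f(0) = 8: A + \frac{7}{6} = 8 ⇒ A = \frac{41}{6}.
So f(n) = \frac{41 \cdot 7^{n}}{6} + \frac{7}{6}.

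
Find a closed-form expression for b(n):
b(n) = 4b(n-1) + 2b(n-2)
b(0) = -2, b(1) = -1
Characteristic equation: x² - 4x - 2 = 0.
Discriminant Δ = (4)² + 4·(2) = 24.
Roots r₁,₂ = (4 ± √24)/2, so r₁ = 2 + \sqrt{6}, r₂ = 2 - \sqrt{6}.
General solution: b(n) = A·r₁^n + B·r₂^n.
From the initial conditions, A + B = -2 and r₁A + r₂B = -1.
Since r₁ - r₂ = √24: A = (-1 - (-2)r₂)/√24 = -1 + \frac{\sqrt{6}}{4}, and B = -2 - A = -1 - \frac{\sqrt{6}}{4}.
So b(n) = \left(-1 + \frac{\sqrt{6}}{4}\right)\left(2 + \sqrt{6}\right)^n + \left(-1 - \frac{\sqrt{6}}{4}\right)\left(2 - \sqrt{6}\right)^n.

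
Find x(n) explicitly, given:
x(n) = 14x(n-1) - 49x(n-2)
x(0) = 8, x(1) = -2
Characteristic equation: x² - 14x + 49 = 0, which is (x - (7))².
Repeated root r = 7.
General solution: x(n) = (A + Bn)·(7)^n.
From x(0) = 8: A = 8.
From x(1) = -2: (A + B)·(7) = -2 ⇒ B = - \frac{58}{7}.
So x(n) = \left(8 - \frac{58 n}{7}\right) \cdot (7)^n.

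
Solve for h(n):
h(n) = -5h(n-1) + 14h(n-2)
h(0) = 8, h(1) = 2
Characteristic equation: x² + 5x - 14 = 0, which factors as (x - (2))(x - (-7)) = 0.
Roots r₁ = 2, r₂ = -7 (distinct).
General solution: h(n) = A·(2)^n + B·(-7)^n.
From h(0) = 8: A + B = 8.
From h(1) = 2: 2A - 7B = 2.
Solving: A = \frac{58}{9}, B = \frac{14}{9}.
So h(n) = \frac{14 \left(-7\right)^{n}}{9} + \frac{58 \cdot 2^{n}}{9}.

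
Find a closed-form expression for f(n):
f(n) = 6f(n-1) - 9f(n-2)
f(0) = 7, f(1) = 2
Characteristic equation: x² - 6x + 9 = 0, which is (x - (3))².
Repeated root r = 3.
General solution: f(n) = (A + Bn)·(3)^n.
From f(0) = 7: A = 7.
From f(1) = 2: (A + B)·(3) = 2 ⇒ B = - \frac{19}{3}.
So f(n) = \left(7 - \frac{19 n}{3}\right) \cdot (3)^n.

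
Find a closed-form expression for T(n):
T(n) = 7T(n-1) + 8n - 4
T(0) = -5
First-order linear with linear forcing.
Homogeneous solution: T_h(n) = A·(7)^n.
Try particular T_p(n) = pn + q. Substituting:
  pn + q = 7(p(n-1) + q) + 8n - 4.
Matching the n-coefficient: p = 7p + 8 ⇒ p = - \frac{4}{3}.
Matching constants: q = -7p + 7q - 4 ⇒ q = - \frac{8}{9}.
General: T(n) = A·(7)^n - \frac{4 n}{3} - \frac{8}{9}.
Apply T(0) = -5: A - \frac{8}{9} = -5 ⇒ A = - \frac{37}{9}.
So T(n) = - \frac{37 \cdot 7^{n}}{9} - \frac{4 n}{3} - \frac{8}{9}.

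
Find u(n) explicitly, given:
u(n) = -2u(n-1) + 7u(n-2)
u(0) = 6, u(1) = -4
Characteristic equation: x² + 2x - 7 = 0.
Discriminant Δ = (-2)² + 4·(7) = 32.
Roots r₁,₂ = (-2 ± √32)/2, so r₁ = -1 + 2 \sqrt{2}, r₂ = - 2 \sqrt{2} - 1.
General solution: u(n) = A·r₁^n + B·r₂^n.
From the initial conditions, A + B = 6 and r₁A + r₂B = -4.
Since r₁ - r₂ = √32: A = (-4 - (6)r₂)/√32 = \frac{\sqrt{2}}{4} + 3, and B = 6 - A = 3 - \frac{\sqrt{2}}{4}.
So u(n) = \left(\frac{\sqrt{2}}{4} + 3\right)\left(-1 + 2 \sqrt{2}\right)^n + \left(3 - \frac{\sqrt{2}}{4}\right)\left(- 2 \sqrt{2} - 1\right)^n.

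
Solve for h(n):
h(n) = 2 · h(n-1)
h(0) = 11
Pure geometric recurrence with ratio 2.
By induction h(n) = h(0) · (2)^n = 11 \cdot 2^{n}.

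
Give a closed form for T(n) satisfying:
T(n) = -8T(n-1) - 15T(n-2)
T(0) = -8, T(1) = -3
Characteristic equation: x² + 8x + 15 = 0, which factors as (x - (-3))(x - (-5)) = 0.
Roots r₁ = -3, r₂ = -5 (distinct).
General solution: T(n) = A·(-3)^n + B·(-5)^n.
From T(0) = -8: A + B = -8.
From T(1) = -3: -3A - 5B = -3.
Solving: A = - \frac{43}{2}, B = \frac{27}{2}.
So T(n) = - \frac{43 \left(-3\right)^{n}}{2} + \frac{27 \left(-5\right)^{n}}{2}.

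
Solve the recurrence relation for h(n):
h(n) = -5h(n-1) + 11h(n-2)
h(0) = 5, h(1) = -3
Characteristic equation: x² + 5x - 11 = 0.
Discriminant Δ = (-5)² + 4·(11) = 69.
Roots r₁,₂ = (-5 ± √69)/2, so r₁ = - \frac{5}{2} + \frac{\sqrt{69}}{2}, r₂ = - \frac{\sqrt{69}}{2} - \frac{5}{2}.
General solution: h(n) = A·r₁^n + B·r₂^n.
From the initial conditions, A + B = 5 and r₁A + r₂B = -3.
Since r₁ - r₂ = √69: A = (-3 - (5)r₂)/√69 = \frac{19 \sqrt{69}}{138} + \frac{5}{2}, and B = 5 - A = \frac{5}{2} - \frac{19 \sqrt{69}}{138}.
So h(n) = \left(\frac{19 \sqrt{69}}{138} + \frac{5}{2}\right)\left(- \frac{5}{2} + \frac{\sqrt{69}}{2}\right)^n + \left(\frac{5}{2} - \frac{19 \sqrt{69}}{138}\right)\left(- \frac{\sqrt{69}}{2} - \frac{5}{2}\right)^n.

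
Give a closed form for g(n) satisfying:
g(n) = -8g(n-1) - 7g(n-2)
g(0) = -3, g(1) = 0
Characteristic equation: x² + 8x + 7 = 0, which factors as (x - (-1))(x - (-7)) = 0.
Roots r₁ = -1, r₂ = -7 (distinct).
General solution: g(n) = A·(-1)^n + B·(-7)^n.
From g(0) = -3: A + B = -3.
From g(1) = 0: -A - 7B = 0.
Solving: A = - \frac{7}{2}, B = \frac{1}{2}.
So g(n) = - \frac{7 \left(-1\right)^{n}}{2} + \frac{\left(-7\right)^{n}}{2}.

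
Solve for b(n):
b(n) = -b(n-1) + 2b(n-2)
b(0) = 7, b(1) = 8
Characteristic equation: x² + x - 2 = 0, which factors as (x - (-2))(x - (1)) = 0.
Roots r₁ = -2, r₂ = 1 (distinct).
General solution: b(n) = A·(-2)^n + B·(1)^n.
From b(0) = 7: A + B = 7.
From b(1) = 8: -2A + B = 8.
Solving: A = - \frac{1}{3}, B = \frac{22}{3}.
So b(n) = \frac{22}{3} - \frac{\left(-2\right)^{n}}{3}.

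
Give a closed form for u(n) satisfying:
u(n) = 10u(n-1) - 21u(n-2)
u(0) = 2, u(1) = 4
Characteristic equation: x² - 10x + 21 = 0, which factors as (x - (3))(x - (7)) = 0.
Roots r₁ = 3, r₂ = 7 (distinct).
General solution: u(n) = A·(3)^n + B·(7)^n.
From u(0) = 2: A + B = 2.
From u(1) = 4: 3A + 7B = 4.
Solving: A = \frac{5}{2}, B = - \frac{1}{2}.
So u(n) = \frac{5 \cdot 3^{n}}{2} - \frac{7^{n}}{2}.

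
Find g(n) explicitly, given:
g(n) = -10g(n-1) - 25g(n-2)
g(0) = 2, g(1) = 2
Characteristic equation: x² + 10x + 25 = 0, which is (x - (-5))².
Repeated root r = -5.
General solution: g(n) = (A + Bn)·(-5)^n.
From g(0) = 2: A = 2.
From g(1) = 2: (A + B)·(-5) = 2 ⇒ B = - \frac{12}{5}.
So g(n) = \left(2 - \frac{12 n}{5}\right) \cdot (-5)^n.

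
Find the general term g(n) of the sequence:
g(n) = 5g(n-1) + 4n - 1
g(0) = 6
First-order linear with linear forcing.
Homogeneous solution: g_h(n) = A·(5)^n.
Try particular g_p(n) = pn + q. Substituting:
  pn + q = 5(p(n-1) + q) + 4n - 1.
Matching the n-coefficient: p = 5p + 4 ⇒ p = -1.
Matching constants: q = -5p + 5q - 1 ⇒ q = -1.
General: g(n) = A·(5)^n - n - 1.
Apply g(0) = 6: A - 1 = 6 ⇒ A = 7.
So g(n) = 7 \cdot 5^{n} - n - 1.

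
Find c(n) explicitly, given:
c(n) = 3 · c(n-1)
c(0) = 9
Pure geometric recurrence with ratio 3.
By induction c(n) = c(0) · (3)^n = 9 \cdot 3^{n}.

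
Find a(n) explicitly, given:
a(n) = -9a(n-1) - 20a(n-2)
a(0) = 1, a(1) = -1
Characteristic equation: x² + 9x + 20 = 0, which factors as (x - (-5))(x - (-4)) = 0.
Roots r₁ = -5, r₂ = -4 (distinct).
General solution: a(n) = A·(-5)^n + B·(-4)^n.
From a(0) = 1: A + B = 1.
From a(1) = -1: -5A - 4B = -1.
Solving: A = -3, B = 4.
So a(n) = 4 \left(-4\right)^{n} - 3 \left(-5\right)^{n}.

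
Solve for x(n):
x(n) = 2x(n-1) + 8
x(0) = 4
First-order linear non-homogeneous.
Homogeneous solution: x_h(n) = A·(2)^n.
Try constant particular solution x_p = K: K = 2K + 8 ⇒ K = -8.
General: x(n) = A·(2)^n - 8.
Apply x(0) = 4: A - 8 = 4 ⇒ A = 12.
So x(n) = 12 \cdot 2^{n} - 8.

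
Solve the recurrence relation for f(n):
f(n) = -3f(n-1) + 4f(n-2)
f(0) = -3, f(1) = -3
Characteristic equation: x² + 3x - 4 = 0, which factors as (x - (1))(x - (-4)) = 0.
Roots r₁ = 1, r₂ = -4 (distinct).
General solution: f(n) = A·(1)^n + B·(-4)^n.
From f(0) = -3: A + B = -3.
From f(1) = -3: A - 4B = -3.
Solving: A = -3, B = 0.
So f(n) = -3.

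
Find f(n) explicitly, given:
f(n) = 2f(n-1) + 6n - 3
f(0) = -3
First-order linear with linear forcing.
Homogeneous solution: f_h(n) = A·(2)^n.
Try particular f_p(n) = pn + q. Substituting:
  pn + q = 2(p(n-1) + q) + 6n - 3.
Matching the n-coefficient: p = 2p + 6 ⇒ p = -6.
Matching constants: q = -2p + 2q - 3 ⇒ q = -9.
General: f(n) = A·(2)^n - 6 n - 9.
Apply f(0) = -3: A - 9 = -3 ⇒ A = 6.
So f(n) = 6 \cdot 2^{n} - 6 n - 9.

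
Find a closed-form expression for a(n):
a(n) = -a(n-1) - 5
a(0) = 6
First-order linear non-homogeneous.
Homogeneous solution: a_h(n) = A·(-1)^n.
Try constant particular solution a_p = K: K = -K - 5 ⇒ K = - \frac{5}{2}.
General: a(n) = A·(-1)^n - \frac{5}{2}.
Apply a(0) = 6: A - \frac{5}{2} = 6 ⇒ A = \frac{17}{2}.
So a(n) = \frac{17 \left(-1\right)^{n}}{2} - \frac{5}{2}.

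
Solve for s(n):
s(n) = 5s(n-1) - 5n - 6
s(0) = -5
First-order linear with linear forcing.
Homogeneous solution: s_h(n) = A·(5)^n.
Try particular s_p(n) = pn + q. Substituting:
  pn + q = 5(p(n-1) + q) - 5n - 6.
Matching the n-coefficient: p = 5p - 5 ⇒ p = \frac{5}{4}.
Matching constants: q = -5p + 5q - 6 ⇒ q = \frac{49}{16}.
General: s(n) = A·(5)^n + \frac{5 n}{4} + \frac{49}{16}.
Apply s(0) = -5: A + \frac{49}{16} = -5 ⇒ A = - \frac{129}{16}.
So s(n) = - \frac{129 \cdot 5^{n}}{16} + \frac{5 n}{4} + \frac{49}{16}.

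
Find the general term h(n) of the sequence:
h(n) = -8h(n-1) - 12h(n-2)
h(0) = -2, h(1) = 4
Characteristic equation: x² + 8x + 12 = 0, which factors as (x - (-6))(x - (-2)) = 0.
Roots r₁ = -6, r₂ = -2 (distinct).
General solution: h(n) = A·(-6)^n + B·(-2)^n.
From h(0) = -2: A + B = -2.
From h(1) = 4: -6A - 2B = 4.
Solving: A = 0, B = -2.
So h(n) = - 2 \left(-2\right)^{n}.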